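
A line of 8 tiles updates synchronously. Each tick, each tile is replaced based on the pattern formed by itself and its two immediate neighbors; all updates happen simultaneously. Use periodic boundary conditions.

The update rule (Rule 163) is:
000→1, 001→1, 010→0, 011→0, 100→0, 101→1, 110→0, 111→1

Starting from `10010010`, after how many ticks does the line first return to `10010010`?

tick 1: 00100101
tick 2: 01001010
tick 3: 10010100
tick 4: 00101001
tick 5: 01010010
tick 6: 10100100
tick 7: 01001001
tick 8: 10010010

8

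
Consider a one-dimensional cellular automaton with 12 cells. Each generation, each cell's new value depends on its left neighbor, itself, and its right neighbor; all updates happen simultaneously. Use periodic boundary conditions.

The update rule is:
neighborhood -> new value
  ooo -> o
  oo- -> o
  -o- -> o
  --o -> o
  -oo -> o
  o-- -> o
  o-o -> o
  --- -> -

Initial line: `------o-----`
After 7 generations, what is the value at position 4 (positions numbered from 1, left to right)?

o

generation 1: -----ooo----
generation 2: ----ooooo---
generation 3: ---ooooooo--
generation 4: --ooooooooo-
generation 5: -ooooooooooo
generation 6: oooooooooooo
generation 7: oooooooooooo
position 4 holds o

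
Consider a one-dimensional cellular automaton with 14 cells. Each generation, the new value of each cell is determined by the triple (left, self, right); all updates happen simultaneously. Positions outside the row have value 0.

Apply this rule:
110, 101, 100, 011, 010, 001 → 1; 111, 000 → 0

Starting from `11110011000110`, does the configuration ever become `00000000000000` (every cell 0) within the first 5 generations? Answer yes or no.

no

10011111101111
11110000111001
10011001101111
11111111111001
10000000001111
generation 5 is 10000000001111, still not uniform 0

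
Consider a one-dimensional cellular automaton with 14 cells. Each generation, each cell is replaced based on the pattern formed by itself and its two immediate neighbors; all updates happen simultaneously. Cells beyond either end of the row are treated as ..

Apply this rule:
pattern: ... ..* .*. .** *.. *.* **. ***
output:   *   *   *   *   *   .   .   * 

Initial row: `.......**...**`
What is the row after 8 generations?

********.****.
*******..***.*
******.****..*
*****..***.***
****.****..**.
***..***.***.*
**.****..**..*
*..***.***.***

*..***.***.***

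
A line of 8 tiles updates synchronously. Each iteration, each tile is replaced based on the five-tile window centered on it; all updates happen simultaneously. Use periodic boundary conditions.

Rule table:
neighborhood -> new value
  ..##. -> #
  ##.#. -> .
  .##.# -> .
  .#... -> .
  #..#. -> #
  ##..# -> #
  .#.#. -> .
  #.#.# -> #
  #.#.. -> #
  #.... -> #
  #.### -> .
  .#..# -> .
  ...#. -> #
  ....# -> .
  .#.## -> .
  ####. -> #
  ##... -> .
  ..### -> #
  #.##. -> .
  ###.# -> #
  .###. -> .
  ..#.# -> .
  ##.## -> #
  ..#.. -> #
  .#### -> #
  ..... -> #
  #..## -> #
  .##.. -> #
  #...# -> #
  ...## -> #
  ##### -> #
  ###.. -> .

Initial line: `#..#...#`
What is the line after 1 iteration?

####.###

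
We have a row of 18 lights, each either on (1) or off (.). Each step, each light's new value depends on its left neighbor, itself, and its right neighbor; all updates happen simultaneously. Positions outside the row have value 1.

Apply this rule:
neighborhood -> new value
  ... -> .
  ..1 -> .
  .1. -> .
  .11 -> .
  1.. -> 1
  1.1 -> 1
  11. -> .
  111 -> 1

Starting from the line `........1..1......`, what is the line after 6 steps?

step 1: 1........1..1.....
step 2: .1........1..1....
step 3: 1.1........1..1...
step 4: .1.1........1..1..
step 5: 1.1.1........1..1.
step 6: .1.1.1........1..1

.1.1.1........1..1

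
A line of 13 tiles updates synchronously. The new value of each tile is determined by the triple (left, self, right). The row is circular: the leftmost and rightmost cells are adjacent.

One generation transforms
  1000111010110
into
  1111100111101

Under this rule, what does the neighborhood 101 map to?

At position 7 the neighborhood is 101; the next row has 1 there.

1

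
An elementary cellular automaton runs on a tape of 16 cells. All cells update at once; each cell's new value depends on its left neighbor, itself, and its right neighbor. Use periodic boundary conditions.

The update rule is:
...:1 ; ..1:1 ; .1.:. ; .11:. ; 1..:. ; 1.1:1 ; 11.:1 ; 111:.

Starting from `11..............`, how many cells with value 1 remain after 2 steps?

.1.1111111111111
1.1............1
count of 1: 3

3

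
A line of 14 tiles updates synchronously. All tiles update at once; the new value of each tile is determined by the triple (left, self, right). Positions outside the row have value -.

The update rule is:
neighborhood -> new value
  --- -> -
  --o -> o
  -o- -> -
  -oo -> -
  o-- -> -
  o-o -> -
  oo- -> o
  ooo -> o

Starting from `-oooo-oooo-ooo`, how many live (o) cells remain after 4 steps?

o-ooo--ooo--oo
---oo-o-oo-o-o
--o-o----o----
-o------o-----
count of o: 2

2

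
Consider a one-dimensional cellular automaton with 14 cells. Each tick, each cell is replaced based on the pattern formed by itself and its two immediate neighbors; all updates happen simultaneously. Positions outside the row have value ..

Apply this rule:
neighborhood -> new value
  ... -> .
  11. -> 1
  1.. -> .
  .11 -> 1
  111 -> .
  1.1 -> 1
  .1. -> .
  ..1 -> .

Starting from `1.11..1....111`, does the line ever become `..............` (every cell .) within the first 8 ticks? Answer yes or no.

.111.......1.1
.1.1........1.
..1...........
..............
all cells are . at tick 4

yes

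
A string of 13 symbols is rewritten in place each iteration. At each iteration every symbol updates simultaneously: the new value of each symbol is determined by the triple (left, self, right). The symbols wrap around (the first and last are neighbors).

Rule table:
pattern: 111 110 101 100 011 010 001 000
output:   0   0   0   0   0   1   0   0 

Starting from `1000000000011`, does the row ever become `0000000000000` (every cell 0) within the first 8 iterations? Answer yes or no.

yes

0000000000000
all cells are 0 at iteration 1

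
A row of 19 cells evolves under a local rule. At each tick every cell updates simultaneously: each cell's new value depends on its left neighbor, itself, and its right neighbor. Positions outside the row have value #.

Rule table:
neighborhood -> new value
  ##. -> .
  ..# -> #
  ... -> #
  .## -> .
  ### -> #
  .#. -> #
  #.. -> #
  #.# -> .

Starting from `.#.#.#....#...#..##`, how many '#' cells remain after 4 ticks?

.#.#.############.#
.#.#..##########...
.#.###.########.###
.#..#...######...##
count of #: 10

10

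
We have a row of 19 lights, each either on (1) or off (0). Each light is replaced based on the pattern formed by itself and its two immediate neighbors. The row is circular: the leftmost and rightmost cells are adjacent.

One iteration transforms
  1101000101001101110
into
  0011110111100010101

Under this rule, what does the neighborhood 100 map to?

1

At position 4 the neighborhood is 100; the next row has 1 there.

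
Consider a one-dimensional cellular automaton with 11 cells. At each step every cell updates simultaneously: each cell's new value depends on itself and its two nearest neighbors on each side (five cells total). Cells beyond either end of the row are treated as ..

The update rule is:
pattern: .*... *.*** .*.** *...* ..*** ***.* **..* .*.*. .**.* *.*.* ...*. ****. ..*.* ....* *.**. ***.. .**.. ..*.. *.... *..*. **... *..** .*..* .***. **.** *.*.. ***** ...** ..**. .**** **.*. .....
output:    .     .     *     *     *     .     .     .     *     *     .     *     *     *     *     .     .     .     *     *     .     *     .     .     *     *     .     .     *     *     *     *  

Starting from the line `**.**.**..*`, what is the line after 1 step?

*******..*.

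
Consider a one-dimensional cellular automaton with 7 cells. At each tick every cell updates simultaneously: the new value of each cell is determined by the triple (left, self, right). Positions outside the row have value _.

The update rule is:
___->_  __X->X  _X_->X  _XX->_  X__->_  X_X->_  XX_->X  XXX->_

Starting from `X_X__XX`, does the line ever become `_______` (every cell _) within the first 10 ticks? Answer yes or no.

tick 1: X_X_X_X
tick 2: X_X_X_X  (fixed point — unchanged through tick 10)
tick 10 is X_X_X_X, still not uniform _

no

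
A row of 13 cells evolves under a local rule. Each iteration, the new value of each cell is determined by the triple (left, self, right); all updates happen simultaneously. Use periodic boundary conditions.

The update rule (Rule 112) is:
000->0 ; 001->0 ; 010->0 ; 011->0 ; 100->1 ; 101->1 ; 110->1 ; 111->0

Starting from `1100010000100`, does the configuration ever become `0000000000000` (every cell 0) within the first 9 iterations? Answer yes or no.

no

iteration 1: 0110001000010
iteration 2: 0011000100001
iteration 3: 1001100010000
iteration 4: 0100110001000
iteration 5: 0010011000100
iteration 6: 0001001100010
iteration 7: 0000100110001
iteration 8: 1000010011000
iteration 9: 0100001001100
iteration 9 is 0100001001100, still not uniform 0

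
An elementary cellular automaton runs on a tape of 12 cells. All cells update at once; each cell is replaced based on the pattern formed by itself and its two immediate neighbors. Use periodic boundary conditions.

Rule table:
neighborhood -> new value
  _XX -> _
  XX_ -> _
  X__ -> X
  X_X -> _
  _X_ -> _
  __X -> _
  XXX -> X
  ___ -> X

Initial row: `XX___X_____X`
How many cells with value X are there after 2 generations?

X_XX__XXXX__
____X__XX_X_
count of X: 4

4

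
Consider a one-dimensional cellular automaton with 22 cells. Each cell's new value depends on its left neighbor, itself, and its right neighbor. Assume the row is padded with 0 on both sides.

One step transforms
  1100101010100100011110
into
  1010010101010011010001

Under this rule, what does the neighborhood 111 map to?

At position 18 the neighborhood is 111; the next row has 0 there.

0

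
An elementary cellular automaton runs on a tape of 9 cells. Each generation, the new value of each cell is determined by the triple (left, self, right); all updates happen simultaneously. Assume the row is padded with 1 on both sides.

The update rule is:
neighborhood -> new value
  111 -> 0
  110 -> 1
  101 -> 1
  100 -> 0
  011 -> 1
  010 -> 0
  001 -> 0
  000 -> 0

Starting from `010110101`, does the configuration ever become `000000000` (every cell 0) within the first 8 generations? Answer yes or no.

generation 1: 101111011
generation 2: 111001110
generation 3: 001001011
generation 4: 000000110
generation 5: 000000111
generation 6: 000000100
generation 7: 000000000
all cells are 0 at generation 7

yes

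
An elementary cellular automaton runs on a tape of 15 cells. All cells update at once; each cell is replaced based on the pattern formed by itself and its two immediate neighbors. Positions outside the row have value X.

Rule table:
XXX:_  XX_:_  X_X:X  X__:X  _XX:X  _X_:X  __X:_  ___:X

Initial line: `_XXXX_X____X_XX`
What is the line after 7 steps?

X_X_XXX_X_____X

step 1: XX___XXXXX_XXX_
step 2: __XX_X____XX__X
step 3: X_X_XXXXX_X_X_X
step 4: _XXXX____XXXXXX
step 5: XX___XXX_X_____
step 6: __XX_X__XXXXXX_
step 7: X_X_XXX_X_____X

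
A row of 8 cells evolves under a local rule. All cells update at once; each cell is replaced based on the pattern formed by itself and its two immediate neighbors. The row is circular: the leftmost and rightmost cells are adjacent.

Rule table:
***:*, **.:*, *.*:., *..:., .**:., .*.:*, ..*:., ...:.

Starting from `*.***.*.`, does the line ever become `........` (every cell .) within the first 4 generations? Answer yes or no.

no

*..**.*.
*...*.*.
*...*.*.  (fixed point — unchanged through generation 4)
generation 4 is *...*.*., still not uniform .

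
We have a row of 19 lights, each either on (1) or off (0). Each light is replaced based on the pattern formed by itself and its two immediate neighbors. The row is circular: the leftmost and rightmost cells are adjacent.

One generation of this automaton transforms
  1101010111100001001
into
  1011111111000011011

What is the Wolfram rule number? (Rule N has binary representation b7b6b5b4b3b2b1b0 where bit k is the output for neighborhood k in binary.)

position 0: 111 → 1  (bit 7 = 1)
position 1: 110 → 0  (bit 6 = 0)
position 2: 101 → 1  (bit 5 = 1)
position 11: 100 → 0  (bit 4 = 0)
position 7: 011 → 1  (bit 3 = 1)
position 3: 010 → 1  (bit 2 = 1)
position 14: 001 → 1  (bit 1 = 1)
position 12: 000 → 0  (bit 0 = 0)
bits b7..b0 = 10101110 = 174

174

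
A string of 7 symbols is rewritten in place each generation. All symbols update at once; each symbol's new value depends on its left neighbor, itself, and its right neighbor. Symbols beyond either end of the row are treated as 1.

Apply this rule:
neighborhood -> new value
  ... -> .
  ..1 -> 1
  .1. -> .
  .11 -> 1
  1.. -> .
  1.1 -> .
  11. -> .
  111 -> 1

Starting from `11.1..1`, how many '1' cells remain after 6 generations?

1....11
....111
...1111
..11111
.111111
.111111
count of 1: 6

6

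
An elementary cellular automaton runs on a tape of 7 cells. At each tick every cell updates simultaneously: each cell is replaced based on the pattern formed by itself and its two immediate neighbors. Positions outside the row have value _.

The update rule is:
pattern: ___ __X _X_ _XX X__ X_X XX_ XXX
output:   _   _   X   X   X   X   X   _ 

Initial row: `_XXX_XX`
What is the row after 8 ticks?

_X_XXXX
_XXX__X
_X_XX_X
_XXXXXX
_X____X
_XX___X
_XXX__X  (repeats tick 2; period 5)
tick 8: _X_XX_X

_X_XX_X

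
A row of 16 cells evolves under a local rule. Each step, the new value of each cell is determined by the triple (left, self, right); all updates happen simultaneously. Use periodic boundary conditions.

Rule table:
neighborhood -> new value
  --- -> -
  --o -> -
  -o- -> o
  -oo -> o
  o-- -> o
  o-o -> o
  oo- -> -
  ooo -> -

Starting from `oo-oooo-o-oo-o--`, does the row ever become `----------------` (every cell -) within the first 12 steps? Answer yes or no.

no

step 1: o-oo---oooo-ooo-
step 2: ooo-o--o---oo--o
step 3: ---ooo-oo--o-o-o
step 4: o--o--oo-o-ooooo
step 5: -o-oo-o-oooo----
step 6: -ooo-oooo---o---
step 7: -o--oo---o--oo--
step 8: -oo-o-o--oo-o-o-
step 9: -o-ooooo-o-ooooo
step 10: oooo----oooo----
step 11: o---o---o---o---
step 12: oo--oo--oo--oo--
step 12 is oo--oo--oo--oo--, still not uniform -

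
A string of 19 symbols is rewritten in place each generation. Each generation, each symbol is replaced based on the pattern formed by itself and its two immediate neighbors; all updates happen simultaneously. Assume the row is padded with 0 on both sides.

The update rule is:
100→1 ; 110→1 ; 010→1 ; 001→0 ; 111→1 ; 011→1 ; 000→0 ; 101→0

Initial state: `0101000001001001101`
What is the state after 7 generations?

0101111101101101101

0101100001101101101
0101110001101101101
0101111001101101101
0101111101101101101
0101111101101101101  (fixed point — unchanged through generation 7)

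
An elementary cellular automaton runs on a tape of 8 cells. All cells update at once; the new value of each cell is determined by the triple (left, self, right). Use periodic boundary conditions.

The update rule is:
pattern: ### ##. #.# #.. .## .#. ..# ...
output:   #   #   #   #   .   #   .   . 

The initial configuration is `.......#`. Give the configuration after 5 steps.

#......#
##......
.##.....
..##....
...##...

...##...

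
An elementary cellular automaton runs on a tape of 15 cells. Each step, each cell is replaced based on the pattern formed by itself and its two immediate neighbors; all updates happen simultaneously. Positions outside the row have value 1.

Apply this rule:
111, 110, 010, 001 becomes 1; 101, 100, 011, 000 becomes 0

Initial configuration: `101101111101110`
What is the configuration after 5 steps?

step 1: 100100111100110
step 2: 101101011101010
step 3: 100101001101010
step 4: 101101010101010
step 5: 100101010101010

100101010101010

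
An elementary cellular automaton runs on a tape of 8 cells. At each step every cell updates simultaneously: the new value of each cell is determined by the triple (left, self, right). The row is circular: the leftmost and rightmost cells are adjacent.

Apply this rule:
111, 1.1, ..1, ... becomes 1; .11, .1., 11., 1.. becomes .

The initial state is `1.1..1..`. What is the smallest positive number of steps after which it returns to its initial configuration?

8

step 1: .1..1..1
step 2: 1..1..1.
step 3: ..1..1.1
step 4: .1..1.1.
step 5: 1..1.1..
step 6: ..1.1..1
step 7: .1.1..1.
step 8: 1.1..1..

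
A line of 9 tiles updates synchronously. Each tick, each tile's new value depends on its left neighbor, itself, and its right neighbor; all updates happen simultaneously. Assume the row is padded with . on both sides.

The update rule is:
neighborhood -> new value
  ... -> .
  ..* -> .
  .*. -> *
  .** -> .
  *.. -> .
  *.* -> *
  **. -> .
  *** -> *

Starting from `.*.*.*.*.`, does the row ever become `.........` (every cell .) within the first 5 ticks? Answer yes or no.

no

.*******.
..*****..
...***...
....*....
....*....
tick 5 is ....*...., still not uniform .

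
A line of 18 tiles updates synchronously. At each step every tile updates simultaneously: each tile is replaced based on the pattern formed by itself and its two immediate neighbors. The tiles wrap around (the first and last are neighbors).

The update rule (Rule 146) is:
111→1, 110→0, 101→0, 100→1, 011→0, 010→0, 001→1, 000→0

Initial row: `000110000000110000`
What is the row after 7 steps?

001001000001001000
010110100010110100
100000010100000010
010000100010000100
101001010101001010
000110000000110000  (repeats step 0; period 6)
step 7: 001001000001001000

001001000001001000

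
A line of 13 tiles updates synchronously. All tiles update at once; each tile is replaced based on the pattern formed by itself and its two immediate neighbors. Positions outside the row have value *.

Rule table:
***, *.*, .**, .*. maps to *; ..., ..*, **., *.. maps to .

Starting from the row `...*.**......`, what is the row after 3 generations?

...*.........

...***.......
...**........
...*.........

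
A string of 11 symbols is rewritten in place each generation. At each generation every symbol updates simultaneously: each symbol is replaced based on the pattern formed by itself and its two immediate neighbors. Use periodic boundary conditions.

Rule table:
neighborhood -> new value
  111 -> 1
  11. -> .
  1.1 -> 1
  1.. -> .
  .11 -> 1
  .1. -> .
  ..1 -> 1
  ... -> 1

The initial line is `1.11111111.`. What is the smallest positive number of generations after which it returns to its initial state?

11

.11111111.1
11111111.1.
1111111.1.1
111111.1.11
11111.1.111
1111.1.1111
111.1.11111
11.1.111111
1.1.1111111
.1.11111111
1.11111111.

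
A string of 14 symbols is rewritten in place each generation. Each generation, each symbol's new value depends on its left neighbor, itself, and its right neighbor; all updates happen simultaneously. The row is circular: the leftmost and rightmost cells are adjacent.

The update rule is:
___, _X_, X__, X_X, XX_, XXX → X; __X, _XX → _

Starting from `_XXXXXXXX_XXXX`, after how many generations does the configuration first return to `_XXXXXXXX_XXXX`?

14

X_XXXXXXXX_XXX
XX_XXXXXXXX_XX
XXX_XXXXXXXX_X
XXXX_XXXXXXXX_
_XXXX_XXXXXXXX
X_XXXX_XXXXXXX
XX_XXXX_XXXXXX
XXX_XXXX_XXXXX
XXXX_XXXX_XXXX
XXXXX_XXXX_XXX
XXXXXX_XXXX_XX
XXXXXXX_XXXX_X
XXXXXXXX_XXXX_
_XXXXXXXX_XXXX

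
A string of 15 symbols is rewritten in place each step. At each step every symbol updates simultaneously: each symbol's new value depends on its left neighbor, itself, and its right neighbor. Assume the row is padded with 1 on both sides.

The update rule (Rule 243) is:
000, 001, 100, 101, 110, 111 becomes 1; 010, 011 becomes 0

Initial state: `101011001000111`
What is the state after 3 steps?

111101011101110

step 1: 110101110111011
step 2: 111010111011101
step 3: 111101011101110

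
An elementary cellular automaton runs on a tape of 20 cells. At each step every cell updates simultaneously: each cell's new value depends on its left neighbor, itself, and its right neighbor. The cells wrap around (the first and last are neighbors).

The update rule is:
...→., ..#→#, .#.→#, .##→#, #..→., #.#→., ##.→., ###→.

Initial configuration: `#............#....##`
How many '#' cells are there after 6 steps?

............##...##.
...........##...##..
..........##...##...
.........##...##....
........##...##.....
.......##...##......
count of #: 4

4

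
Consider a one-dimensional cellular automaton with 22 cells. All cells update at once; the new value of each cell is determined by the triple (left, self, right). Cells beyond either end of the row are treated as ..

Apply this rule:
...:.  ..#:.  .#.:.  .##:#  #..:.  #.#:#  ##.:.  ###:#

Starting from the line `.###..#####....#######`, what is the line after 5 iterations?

...............##.....

iteration 1: .##...####.....######.
iteration 2: .#....###......#####..
iteration 3: ......##.......####...
iteration 4: ......#........###....
iteration 5: ...............##.....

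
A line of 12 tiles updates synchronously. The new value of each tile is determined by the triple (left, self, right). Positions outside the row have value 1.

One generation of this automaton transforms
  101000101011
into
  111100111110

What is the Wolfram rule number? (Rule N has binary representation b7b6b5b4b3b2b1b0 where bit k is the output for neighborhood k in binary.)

position 11: 111 → 0  (bit 7 = 0)
position 0: 110 → 1  (bit 6 = 1)
position 1: 101 → 1  (bit 5 = 1)
position 3: 100 → 1  (bit 4 = 1)
position 10: 011 → 1  (bit 3 = 1)
position 2: 010 → 1  (bit 2 = 1)
position 5: 001 → 0  (bit 1 = 0)
position 4: 000 → 0  (bit 0 = 0)
bits b7..b0 = 01111100 = 124

124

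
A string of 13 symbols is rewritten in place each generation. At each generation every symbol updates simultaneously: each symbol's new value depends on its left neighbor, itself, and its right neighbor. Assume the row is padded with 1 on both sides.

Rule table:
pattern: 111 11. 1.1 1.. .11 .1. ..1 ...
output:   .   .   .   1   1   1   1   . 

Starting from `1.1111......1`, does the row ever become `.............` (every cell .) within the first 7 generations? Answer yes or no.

..1...1....11
1111.111..11.
.....1..111..
1...11111..11
.1.11....111.
.1.1.1..11...
.1.1.1111.1.1
generation 7 is .1.1.1111.1.1, still not uniform .

no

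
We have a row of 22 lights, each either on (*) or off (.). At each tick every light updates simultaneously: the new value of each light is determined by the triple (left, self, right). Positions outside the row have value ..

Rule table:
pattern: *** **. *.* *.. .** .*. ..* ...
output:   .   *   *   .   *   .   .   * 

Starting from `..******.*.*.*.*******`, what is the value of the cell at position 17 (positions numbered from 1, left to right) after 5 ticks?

*.*....**.*.*.**.....*
.*..**.***.*.***.***..
....****.**.**.***.*.*
***.*..*********.**.*.
*.**...*.......*****..
position 17 holds *

*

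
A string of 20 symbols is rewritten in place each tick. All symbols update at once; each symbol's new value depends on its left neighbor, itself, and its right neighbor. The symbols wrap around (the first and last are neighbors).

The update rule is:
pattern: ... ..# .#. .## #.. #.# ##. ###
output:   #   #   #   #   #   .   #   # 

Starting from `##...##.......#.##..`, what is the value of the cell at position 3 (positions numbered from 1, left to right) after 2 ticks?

###############.####
###############.####
position 3 holds #

#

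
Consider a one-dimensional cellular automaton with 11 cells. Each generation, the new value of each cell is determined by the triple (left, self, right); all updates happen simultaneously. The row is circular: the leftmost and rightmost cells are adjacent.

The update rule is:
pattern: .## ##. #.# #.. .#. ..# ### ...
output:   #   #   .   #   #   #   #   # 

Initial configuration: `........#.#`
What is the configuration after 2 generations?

generation 1: #########.#
generation 2: #########.#

#########.#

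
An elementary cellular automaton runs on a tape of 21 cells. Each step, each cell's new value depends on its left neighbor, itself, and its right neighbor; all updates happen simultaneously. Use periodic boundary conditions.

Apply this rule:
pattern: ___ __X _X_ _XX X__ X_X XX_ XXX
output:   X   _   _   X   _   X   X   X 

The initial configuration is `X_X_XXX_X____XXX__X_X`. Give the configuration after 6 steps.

step 1: XX_XXXXX__XX_XXX___XX
step 2: XXXXXXXX__XXXXXX_X_XX
step 3: XXXXXXXX__XXXXXXX_XXX
step 4: XXXXXXXX__XXXXXXXXXXX
step 5: XXXXXXXX__XXXXXXXXXXX  (fixed point — unchanged through step 6)

XXXXXXXX__XXXXXXXXXXX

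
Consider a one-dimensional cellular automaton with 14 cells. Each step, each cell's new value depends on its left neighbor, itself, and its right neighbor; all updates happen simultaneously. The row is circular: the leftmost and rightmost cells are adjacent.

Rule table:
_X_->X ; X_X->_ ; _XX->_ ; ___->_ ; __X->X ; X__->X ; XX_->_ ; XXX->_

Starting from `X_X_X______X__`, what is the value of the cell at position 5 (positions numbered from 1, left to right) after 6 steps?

X_X_XX____XXXX
__X___X__X____
_XXX_XXXXXX___
X__________X__
XX________XXXX
__X______X____
position 5 holds _

_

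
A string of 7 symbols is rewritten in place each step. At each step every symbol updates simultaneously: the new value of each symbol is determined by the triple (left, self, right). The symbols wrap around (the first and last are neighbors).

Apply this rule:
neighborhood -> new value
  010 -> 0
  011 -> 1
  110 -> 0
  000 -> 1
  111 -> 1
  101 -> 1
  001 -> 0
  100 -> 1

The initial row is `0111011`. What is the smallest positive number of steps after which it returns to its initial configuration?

7

1110110
1101101
1011011
0110111
1101110
1011101
0111011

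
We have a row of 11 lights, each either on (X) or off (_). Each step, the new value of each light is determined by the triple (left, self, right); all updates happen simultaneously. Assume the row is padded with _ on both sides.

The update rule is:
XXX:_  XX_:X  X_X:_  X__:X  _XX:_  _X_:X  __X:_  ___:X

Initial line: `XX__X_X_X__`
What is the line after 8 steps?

X___X_X_X_X

step 1: _XX_X_X_XXX
step 2: __X_X_X___X
step 3: X_X_X_XXX_X
step 4: X_X_X___X_X
step 5: X_X_XXX_X_X
step 6: X_X___X_X_X
step 7: X_XXX_X_X_X
step 8: X___X_X_X_X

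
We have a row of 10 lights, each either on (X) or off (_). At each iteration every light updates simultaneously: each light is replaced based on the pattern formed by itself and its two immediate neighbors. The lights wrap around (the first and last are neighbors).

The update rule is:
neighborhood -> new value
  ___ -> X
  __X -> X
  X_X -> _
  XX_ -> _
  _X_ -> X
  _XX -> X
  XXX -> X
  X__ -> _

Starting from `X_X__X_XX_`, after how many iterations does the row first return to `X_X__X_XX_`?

X_X_XX_X__
X_X_X__X_X
__X_X_XX_X
_XX_X_X__X
_X__X_X_XX
_X_XX_X_X_
XX_X__X_X_
X__X_XX_X_
X_XX_X__X_
X_X__X_XX_

10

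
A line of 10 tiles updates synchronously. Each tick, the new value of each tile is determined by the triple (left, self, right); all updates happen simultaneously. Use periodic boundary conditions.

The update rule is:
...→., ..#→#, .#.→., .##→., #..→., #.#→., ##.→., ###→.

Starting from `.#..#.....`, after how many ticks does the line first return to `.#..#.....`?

10

#..#......
..#......#
.#......#.
#......#..
......#..#
.....#..#.
....#..#..
...#..#...
..#..#....
.#..#.....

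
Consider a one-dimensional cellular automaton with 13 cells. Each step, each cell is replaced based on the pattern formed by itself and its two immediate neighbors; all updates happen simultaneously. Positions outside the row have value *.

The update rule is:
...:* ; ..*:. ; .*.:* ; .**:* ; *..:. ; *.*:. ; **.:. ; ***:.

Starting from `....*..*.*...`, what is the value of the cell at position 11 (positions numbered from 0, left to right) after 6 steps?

*

.**.*..*.*.*.
.*..*..*.*.*.
.*..*..*.*.*.  (fixed point — unchanged through step 6)
position 11 holds *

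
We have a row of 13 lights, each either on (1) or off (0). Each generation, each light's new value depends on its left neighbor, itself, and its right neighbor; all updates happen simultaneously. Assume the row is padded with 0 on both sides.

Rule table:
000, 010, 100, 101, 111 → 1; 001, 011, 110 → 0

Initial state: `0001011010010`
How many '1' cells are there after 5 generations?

1101100111011
0010010010100
1011011011111
1100100101110
0010110110101
count of 1: 7

7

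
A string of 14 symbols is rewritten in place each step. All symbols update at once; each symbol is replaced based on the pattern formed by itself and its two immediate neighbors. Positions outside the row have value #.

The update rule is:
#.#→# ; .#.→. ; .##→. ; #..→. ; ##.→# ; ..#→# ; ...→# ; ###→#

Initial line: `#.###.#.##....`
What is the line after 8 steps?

step 1: ##.###.#.#.###
step 2: ###.###.#.#.##
step 3: ####.###.#.#.#
step 4: #####.###.#.#.
step 5: ######.###.#.#
step 6: #######.###.#.
step 7: ########.###.#
step 8: #########.###.

#########.###.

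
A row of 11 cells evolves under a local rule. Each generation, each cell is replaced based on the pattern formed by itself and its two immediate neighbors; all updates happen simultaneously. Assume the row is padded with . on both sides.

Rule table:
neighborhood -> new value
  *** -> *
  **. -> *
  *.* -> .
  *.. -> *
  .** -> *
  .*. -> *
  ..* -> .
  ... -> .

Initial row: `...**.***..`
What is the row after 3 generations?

...**.*****

generation 1: ...**.****.
generation 2: ...**.*****
generation 3: ...**.*****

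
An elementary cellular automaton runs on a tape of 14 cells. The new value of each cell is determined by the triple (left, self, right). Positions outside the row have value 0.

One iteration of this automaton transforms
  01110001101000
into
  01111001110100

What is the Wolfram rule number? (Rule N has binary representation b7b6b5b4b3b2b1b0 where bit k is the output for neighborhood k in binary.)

position 2: 111 → 1  (bit 7 = 1)
position 3: 110 → 1  (bit 6 = 1)
position 9: 101 → 1  (bit 5 = 1)
position 4: 100 → 1  (bit 4 = 1)
position 1: 011 → 1  (bit 3 = 1)
position 10: 010 → 0  (bit 2 = 0)
position 0: 001 → 0  (bit 1 = 0)
position 5: 000 → 0  (bit 0 = 0)
bits b7..b0 = 11111000 = 248

248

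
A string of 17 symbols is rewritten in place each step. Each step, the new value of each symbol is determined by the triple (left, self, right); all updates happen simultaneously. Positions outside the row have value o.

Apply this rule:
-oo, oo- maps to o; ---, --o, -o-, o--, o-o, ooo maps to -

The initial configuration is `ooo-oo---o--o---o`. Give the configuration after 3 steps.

----oo----------o

--o-oo----------o
----oo----------o
----oo----------o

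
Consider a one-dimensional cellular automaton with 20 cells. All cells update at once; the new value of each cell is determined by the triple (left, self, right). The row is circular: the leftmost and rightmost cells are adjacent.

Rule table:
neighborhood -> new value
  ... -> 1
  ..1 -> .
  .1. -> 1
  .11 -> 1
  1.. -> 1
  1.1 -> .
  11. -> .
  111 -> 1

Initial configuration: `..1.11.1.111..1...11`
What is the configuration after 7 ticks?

1.1.1..1.11.1.111.1.
1.1.11.1.1..1.11..1.
1.1.1..1.11.1.1.1.1.
1.1.11.1.1..1.1.1.1.
1.1.1..1.11.1.1.1.1.  (repeats tick 3; period 2)
tick 7: 1.1.1..1.11.1.1.1.1.

1.1.1..1.11.1.1.1.1.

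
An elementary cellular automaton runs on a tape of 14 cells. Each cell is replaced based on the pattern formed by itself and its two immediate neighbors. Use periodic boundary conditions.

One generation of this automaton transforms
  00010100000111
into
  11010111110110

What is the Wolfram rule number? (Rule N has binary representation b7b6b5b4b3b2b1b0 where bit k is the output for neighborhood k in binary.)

position 12: 111 → 1  (bit 7 = 1)
position 13: 110 → 0  (bit 6 = 0)
position 4: 101 → 0  (bit 5 = 0)
position 0: 100 → 1  (bit 4 = 1)
position 11: 011 → 1  (bit 3 = 1)
position 3: 010 → 1  (bit 2 = 1)
position 2: 001 → 0  (bit 1 = 0)
position 1: 000 → 1  (bit 0 = 1)
bits b7..b0 = 10011101 = 157

157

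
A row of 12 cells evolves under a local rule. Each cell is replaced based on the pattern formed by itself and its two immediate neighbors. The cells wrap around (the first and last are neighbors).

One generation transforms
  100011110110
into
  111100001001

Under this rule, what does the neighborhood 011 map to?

At position 4 the neighborhood is 011; the next row has 0 there.

0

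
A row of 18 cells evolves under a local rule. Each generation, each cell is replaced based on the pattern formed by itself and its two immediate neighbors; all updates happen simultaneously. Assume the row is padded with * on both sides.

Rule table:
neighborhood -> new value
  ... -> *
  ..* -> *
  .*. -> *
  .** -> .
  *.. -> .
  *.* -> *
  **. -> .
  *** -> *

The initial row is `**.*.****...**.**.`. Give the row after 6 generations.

generation 1: *.***.**..**..*..*
generation 2: .*.*.*...*...**.*.
generation 3: ******.***.**..***
generation 4: *****.*.*.*...*.**
generation 5: ****.******.****.*
generation 6: ***.*.****.*.**.*.

***.*.****.*.**.*.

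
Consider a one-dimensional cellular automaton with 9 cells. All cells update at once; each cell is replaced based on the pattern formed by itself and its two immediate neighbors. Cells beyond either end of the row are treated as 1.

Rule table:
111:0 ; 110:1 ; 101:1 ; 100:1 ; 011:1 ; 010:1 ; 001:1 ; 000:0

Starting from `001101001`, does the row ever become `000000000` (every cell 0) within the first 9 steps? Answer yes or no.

yes

step 1: 111111111
step 2: 000000000
all cells are 0 at step 2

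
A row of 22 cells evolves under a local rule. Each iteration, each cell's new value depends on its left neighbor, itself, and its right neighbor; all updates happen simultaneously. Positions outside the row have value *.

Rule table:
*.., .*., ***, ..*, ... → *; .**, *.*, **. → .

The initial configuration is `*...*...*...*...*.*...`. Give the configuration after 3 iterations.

**.************.***.**

.****************.****
..**************...***
**.************.***.**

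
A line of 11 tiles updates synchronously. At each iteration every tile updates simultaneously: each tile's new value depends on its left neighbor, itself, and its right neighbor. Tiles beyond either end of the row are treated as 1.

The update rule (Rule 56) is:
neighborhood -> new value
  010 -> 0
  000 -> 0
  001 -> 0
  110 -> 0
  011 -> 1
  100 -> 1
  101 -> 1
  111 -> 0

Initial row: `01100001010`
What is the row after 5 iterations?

11010000101
00101000011
10010100010
01001010001
10100101001

10100101001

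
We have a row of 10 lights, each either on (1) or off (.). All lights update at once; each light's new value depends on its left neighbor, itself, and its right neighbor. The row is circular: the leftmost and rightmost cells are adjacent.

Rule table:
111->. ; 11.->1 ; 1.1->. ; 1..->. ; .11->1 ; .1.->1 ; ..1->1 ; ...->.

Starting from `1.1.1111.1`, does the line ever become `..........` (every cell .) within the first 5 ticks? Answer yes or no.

tick 1: 1.1.1..1.1
tick 2: 1.1.1.11.1
tick 3: 1.1.1.11.1  (fixed point — unchanged through tick 5)
tick 5 is 1.1.1.11.1, still not uniform .

no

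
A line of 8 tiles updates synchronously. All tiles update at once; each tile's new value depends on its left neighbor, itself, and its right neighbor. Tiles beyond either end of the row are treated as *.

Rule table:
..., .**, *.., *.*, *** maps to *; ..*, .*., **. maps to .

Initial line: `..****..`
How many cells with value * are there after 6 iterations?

*.***.*.
.***.*.*
***.*.**
**.*.***
*.*.****
.*.*****
count of *: 6

6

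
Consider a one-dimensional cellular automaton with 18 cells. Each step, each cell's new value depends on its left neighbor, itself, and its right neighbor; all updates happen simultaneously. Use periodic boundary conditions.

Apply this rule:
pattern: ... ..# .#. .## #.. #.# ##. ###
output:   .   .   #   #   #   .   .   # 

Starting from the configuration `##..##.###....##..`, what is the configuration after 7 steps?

#.#.#..##.#...#.#.
#.#.##.#..##..#.#.
#.#.#..##.#.#.#.#.
#.#.##.#..#.#.#.#.
#.#.#..##.#.#.#.#.  (repeats step 3; period 2)
step 7: #.#.#..##.#.#.#.#.

#.#.#..##.#.#.#.#.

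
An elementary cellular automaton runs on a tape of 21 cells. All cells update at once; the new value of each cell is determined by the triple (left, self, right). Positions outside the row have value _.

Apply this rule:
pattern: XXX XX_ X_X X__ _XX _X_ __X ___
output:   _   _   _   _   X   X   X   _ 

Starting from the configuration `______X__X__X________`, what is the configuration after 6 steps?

_____XX_XX_XX________
____XX__X__X_________
___XX__XX_XX_________
__XX__XX__X__________
_XX__XX__XX__________
XX__XX__XX___________

XX__XX__XX___________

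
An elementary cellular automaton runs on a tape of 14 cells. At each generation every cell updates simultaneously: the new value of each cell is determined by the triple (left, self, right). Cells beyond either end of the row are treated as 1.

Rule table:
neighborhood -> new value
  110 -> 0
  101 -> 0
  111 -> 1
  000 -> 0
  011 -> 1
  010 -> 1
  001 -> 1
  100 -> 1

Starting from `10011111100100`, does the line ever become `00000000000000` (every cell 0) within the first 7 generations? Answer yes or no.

no

generation 1: 01111111011111
generation 2: 01111110011111
generation 3: 01111101111111
generation 4: 01111001111111
generation 5: 01110111111111
generation 6: 01100111111111
generation 7: 01011111111111
generation 7 is 01011111111111, still not uniform 0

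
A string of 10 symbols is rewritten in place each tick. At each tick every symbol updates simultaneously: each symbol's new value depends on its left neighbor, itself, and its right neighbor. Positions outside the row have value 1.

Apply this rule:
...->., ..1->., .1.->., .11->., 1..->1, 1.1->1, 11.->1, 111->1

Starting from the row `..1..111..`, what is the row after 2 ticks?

tick 1: 1..1..111.
tick 2: 11..1..111

11..1..111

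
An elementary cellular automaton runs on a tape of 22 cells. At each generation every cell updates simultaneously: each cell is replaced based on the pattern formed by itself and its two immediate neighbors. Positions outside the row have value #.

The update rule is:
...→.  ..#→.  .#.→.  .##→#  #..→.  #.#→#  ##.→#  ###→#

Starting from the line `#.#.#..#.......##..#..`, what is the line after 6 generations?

generation 1: ##.#...........##.....
generation 2: ###............##.....
generation 3: ###............##.....  (fixed point — unchanged through generation 6)

###............##.....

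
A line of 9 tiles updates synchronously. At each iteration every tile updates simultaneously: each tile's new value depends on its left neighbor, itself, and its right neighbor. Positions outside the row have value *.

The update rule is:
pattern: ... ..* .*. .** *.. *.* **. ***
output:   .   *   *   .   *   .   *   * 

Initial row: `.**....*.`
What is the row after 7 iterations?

..**..**.
**.***.*.
**..**.*.
****.*.*.
****.*.*.  (fixed point — unchanged through iteration 7)

****.*.*.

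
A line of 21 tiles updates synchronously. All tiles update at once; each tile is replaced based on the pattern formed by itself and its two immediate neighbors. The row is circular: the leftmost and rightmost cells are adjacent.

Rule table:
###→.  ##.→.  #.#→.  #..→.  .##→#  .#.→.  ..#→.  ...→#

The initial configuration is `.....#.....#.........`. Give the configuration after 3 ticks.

####.....#.....######

####...###...########
.....#.#...#.#.......
####.....#.....######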